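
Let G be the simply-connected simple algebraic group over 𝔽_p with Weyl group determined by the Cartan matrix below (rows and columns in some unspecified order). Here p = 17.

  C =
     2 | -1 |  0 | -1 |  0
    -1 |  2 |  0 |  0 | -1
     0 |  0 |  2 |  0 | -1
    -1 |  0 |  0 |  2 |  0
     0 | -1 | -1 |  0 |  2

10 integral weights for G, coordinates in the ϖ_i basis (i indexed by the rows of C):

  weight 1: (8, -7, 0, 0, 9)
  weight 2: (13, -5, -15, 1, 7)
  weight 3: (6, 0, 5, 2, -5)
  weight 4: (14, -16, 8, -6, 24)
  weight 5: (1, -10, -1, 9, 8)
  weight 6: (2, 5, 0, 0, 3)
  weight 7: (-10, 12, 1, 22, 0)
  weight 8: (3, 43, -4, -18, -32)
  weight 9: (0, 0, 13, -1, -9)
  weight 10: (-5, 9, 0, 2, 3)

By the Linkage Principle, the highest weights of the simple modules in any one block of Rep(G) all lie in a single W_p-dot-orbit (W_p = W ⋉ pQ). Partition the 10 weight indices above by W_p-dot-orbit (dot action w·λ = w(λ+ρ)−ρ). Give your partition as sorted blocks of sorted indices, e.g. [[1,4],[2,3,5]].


C ↔ A_5 under row/col permutation; |W(A_5)| = 720.

λ_j+ρ reflected into Ā_17 (⟨·,θ^∨⟩≤17); 5-tuples as given:

    λ_1+ρ ↦ (3, 6, 1, 1, 4)
    λ_2+ρ ↦ (3, 6, 1, 1, 4)
    λ_3+ρ ↦ (4, 3, 2, 3, 1)
    λ_4+ρ ↦ (7, 2, 0, 3, 0)
    λ_5+ρ ↦ (7, 2, 0, 3, 0)
    λ_6+ρ ↦ (3, 6, 1, 1, 4)
    λ_7+ρ ↦ (3, 6, 1, 1, 4)
    λ_8+ρ ↦ (3, 0, 4, 0, 0)
    λ_9+ρ ↦ (0, 1, 6, 6, 1)
    λ_10+ρ ↦ (3, 6, 1, 1, 4)

These 10 weights hit 5 W_17-dot-orbits; sizes (5, 1, 2, 1, 1):

[[1, 2, 6, 7, 10], [3], [4, 5], [8], [9]]


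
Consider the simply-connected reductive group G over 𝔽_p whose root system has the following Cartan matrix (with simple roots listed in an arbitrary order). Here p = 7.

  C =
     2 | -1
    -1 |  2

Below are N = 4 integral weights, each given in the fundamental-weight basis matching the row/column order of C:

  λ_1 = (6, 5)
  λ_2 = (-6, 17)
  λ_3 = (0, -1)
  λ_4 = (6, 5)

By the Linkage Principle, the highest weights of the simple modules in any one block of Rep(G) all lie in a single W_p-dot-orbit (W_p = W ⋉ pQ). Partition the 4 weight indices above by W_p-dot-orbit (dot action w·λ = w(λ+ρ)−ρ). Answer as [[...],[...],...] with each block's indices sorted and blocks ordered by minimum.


Cartan matrix: type A_2 (|W|=6); un-permuting the 2 rows.

W_7-reps of the 4 weights in Ā_7 (same 2-coord order as C):

  λ_1 → (1, 0);  λ_2 → (2, 4);  λ_3 → (1, 0);  λ_4 → (1, 0)

The 4 indices split into 2 linkage classes (same alcove rep ⇔ same W_7-dot-orbit):

[[1, 3, 4], [2]]


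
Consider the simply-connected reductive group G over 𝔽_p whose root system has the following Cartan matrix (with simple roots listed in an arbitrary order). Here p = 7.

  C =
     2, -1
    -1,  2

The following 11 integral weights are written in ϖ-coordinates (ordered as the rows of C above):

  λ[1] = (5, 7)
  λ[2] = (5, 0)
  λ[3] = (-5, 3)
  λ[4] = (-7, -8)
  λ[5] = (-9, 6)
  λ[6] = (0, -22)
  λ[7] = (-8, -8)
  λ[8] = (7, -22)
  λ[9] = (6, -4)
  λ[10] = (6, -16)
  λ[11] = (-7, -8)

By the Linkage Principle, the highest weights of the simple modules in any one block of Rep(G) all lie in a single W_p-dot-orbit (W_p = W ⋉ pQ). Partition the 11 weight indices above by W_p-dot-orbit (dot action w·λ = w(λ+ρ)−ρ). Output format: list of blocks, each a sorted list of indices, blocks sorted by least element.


Cartan matrix: type A_2 (|W|=6); un-permuting the 2 rows.

Each λ_j+ρ reduced to Ā_7; 2-tuples below use C's row order:

  λ_1 → (1, 0)
  λ_2 → (6, 1)
  λ_3 → (4, 0)
  λ_4 → (1, 0)
  λ_5 → (6, 0)
  λ_6 → (1, 0)
  λ_7 → (0, 0)
  λ_8 → (6, 1)
  λ_9 → (4, 3)
  λ_10 → (1, 0)
  λ_11 → (1, 0)

Linkage partition of the 11 weights (6 classes, p=7):

[[1, 4, 6, 10, 11], [2, 8], [3], [5], [7], [9]]


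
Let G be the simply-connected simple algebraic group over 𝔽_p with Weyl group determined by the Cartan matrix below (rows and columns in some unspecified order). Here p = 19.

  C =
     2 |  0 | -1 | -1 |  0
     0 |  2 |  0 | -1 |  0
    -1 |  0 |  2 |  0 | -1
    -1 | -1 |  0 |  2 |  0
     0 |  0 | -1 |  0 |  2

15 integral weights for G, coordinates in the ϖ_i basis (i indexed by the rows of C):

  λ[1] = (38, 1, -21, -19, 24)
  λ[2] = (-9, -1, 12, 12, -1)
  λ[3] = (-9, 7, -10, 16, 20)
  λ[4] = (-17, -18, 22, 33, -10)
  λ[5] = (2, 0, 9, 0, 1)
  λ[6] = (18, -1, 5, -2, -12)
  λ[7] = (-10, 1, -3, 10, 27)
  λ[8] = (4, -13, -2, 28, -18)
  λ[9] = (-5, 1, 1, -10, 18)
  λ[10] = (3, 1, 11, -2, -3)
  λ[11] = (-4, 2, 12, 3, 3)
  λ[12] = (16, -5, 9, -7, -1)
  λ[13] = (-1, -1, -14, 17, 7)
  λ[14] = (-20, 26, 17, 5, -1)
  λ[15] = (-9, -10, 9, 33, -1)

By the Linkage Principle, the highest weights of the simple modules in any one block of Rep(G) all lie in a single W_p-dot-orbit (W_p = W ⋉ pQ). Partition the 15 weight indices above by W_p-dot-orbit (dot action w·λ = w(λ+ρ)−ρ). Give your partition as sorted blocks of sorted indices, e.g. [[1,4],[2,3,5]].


Type A_5, rank 5, |W|=720; reorder rows/cols to standard.

Ā_19 reps of the 15 weights (A_5, coords as presented):

  [1] (1, 1, 5, 0, 10);  [2] (8, 0, 5, 5, 0);  [3] (7, 0, 2, 2, 6);  [4] (3, 1, 10, 1, 2);  [5] (3, 1, 10, 1, 2);  [6] (8, 0, 5, 5, 0);  [7] (7, 0, 2, 2, 6);  [8] (3, 1, 10, 1, 2);  [9] (7, 0, 2, 2, 6);  [10] (3, 1, 10, 1, 2);  [11] (3, 1, 10, 1, 2);  [12] (7, 0, 2, 2, 6);  [13] (8, 0, 5, 5, 0);  [14] (8, 0, 5, 5, 0);  [15] (7, 0, 2, 2, 6)

These 15 weights hit 4 W_19-dot-orbits; sizes (1, 4, 5, 5):

[[1], [2, 6, 13, 14], [3, 7, 9, 12, 15], [4, 5, 8, 10, 11]]


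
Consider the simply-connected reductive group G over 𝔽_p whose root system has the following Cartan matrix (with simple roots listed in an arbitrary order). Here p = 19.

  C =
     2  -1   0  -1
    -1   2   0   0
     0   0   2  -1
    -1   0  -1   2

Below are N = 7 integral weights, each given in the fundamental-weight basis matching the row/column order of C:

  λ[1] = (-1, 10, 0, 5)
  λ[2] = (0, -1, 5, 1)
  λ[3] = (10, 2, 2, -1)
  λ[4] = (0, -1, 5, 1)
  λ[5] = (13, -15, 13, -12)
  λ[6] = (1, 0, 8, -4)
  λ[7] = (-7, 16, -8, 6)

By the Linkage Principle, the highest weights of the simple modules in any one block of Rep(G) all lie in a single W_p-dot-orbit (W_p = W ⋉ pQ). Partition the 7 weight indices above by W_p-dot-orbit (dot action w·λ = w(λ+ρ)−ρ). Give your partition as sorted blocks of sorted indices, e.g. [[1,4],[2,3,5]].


Type A_4, rank 4, |W|=120; reorder rows/cols to standard.

λ_j+ρ reflected into Ā_19 (⟨·,θ^∨⟩≤19); 4-tuples as given:

  [1] (0, 11, 1, 6);  [2] (1, 0, 6, 2);  [3] (11, 3, 3, 0);  [4] (1, 0, 6, 2);  [5] (11, 3, 3, 0);  [6] (1, 0, 6, 2);  [7] (0, 11, 1, 6)

The 7 indices split into 3 linkage classes (same alcove rep ⇔ same W_19-dot-orbit):

[[1, 7], [2, 4, 6], [3, 5]]


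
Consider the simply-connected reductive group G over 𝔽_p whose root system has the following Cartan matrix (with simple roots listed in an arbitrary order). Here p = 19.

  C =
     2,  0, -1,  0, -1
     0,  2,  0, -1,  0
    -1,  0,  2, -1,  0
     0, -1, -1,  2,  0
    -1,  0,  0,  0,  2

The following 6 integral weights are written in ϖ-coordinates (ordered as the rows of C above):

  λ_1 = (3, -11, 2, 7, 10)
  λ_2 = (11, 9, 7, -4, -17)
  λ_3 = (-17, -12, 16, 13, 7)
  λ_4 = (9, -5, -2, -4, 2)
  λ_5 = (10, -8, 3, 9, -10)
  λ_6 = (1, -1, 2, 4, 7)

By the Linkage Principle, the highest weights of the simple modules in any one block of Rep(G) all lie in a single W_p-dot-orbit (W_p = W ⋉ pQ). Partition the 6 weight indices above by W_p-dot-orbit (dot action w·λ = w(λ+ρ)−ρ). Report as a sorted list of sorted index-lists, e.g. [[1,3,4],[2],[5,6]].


C ↔ A_5 under row/col permutation; |W(A_5)| = 720.

Folding the 6 weights λ_j+ρ into Ā_19 (reps in the given 5-coord order):

    λ_1+ρ ↦ (4, 1, 1, 2, 4)
    λ_2+ρ ↦ (4, 1, 1, 2, 4)
    λ_3+ρ ↦ (4, 1, 1, 2, 4)
    λ_4+ρ ↦ (2, 1, 4, 3, 3)
    λ_5+ρ ↦ (2, 1, 4, 3, 3)
    λ_6+ρ ↦ (2, 0, 3, 5, 8)

The 6 indices split into 3 linkage classes (same alcove rep ⇔ same W_19-dot-orbit):

[[1, 2, 3], [4, 5], [6]]


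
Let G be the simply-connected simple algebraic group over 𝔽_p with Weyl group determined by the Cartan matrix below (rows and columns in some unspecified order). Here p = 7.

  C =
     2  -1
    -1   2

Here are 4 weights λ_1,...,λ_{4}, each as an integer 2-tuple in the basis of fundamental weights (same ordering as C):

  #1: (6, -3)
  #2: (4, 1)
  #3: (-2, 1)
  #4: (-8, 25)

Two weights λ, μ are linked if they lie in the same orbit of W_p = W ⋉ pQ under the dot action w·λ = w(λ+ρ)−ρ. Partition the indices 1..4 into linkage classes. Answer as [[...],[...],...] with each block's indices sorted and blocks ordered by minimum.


C ↔ A_2 under row/col permutation; |W(A_2)| = 6.

λ_j+ρ reflected into Ā_7 (⟨·,θ^∨⟩≤7); 2-tuples as given:

  1: (5, 2)
  2: (5, 2)
  3: (1, 1)
  4: (5, 2)

Linkage partition of the 4 weights (2 classes, p=7):

[[1, 2, 4], [3]]


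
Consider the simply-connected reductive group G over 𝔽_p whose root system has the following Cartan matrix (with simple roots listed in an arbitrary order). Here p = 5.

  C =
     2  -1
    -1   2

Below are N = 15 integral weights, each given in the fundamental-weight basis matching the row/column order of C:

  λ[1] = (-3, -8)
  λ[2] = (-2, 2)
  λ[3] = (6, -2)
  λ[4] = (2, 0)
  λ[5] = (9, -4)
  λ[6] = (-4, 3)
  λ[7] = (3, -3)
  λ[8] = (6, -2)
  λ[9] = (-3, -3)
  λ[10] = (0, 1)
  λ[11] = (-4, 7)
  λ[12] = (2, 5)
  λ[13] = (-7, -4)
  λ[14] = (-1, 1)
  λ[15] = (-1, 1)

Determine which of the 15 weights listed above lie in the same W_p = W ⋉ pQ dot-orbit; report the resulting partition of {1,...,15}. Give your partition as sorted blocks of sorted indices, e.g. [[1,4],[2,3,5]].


Root system A_2: the 2×2 matrix C matches after relabeling.

W_5-reps of the 15 weights in Ā_5 (same 2-coord order as C):

  λ_1 → (1, 2) · λ_2 → (1, 2) · λ_3 → (3, 1) · λ_4 → (3, 1) · λ_5 → (0, 2) · λ_6 → (3, 1) · λ_7 → (2, 2) · λ_8 → (3, 1) · λ_9 → (2, 2) · λ_10 → (1, 2) · λ_11 → (0, 2) · λ_12 → (1, 1) · λ_13 → (1, 1) · λ_14 → (0, 2) · λ_15 → (0, 2)

Grouping the 15 weights by Ā_5-representative: 5 linkage classes.

[[1, 2, 10], [3, 4, 6, 8], [5, 11, 14, 15], [7, 9], [12, 13]]


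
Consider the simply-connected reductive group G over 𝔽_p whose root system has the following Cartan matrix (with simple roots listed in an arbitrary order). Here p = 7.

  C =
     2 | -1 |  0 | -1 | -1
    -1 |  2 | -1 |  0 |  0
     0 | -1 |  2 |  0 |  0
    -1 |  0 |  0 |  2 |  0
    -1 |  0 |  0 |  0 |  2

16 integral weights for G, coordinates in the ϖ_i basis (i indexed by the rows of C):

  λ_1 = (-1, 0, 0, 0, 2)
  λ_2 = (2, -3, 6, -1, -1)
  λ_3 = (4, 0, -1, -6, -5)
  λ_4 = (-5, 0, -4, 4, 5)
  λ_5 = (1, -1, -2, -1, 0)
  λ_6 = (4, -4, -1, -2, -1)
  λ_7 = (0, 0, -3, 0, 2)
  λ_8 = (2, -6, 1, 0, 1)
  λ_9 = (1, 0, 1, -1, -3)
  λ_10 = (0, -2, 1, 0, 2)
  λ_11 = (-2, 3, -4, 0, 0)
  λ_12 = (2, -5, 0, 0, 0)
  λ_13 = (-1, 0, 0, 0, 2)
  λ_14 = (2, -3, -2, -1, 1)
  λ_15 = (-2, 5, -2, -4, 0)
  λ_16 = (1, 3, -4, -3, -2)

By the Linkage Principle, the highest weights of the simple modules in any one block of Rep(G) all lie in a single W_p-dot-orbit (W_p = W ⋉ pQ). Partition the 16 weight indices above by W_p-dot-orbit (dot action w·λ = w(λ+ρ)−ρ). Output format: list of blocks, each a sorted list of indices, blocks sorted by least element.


D_5 Cartan matrix, 5 simple roots permuted; ρ=(1,1,1,1,1).

Each λ_j+ρ reduced to Ā_7; 5-tuples below use C's row order:

  [1] (0, 1, 1, 1, 3) · [2] (1, 0, 3, 0, 0) · [3] (1, 0, 3, 1, 0) · [4] (1, 0, 3, 1, 0) · [5] (1, 1, 0, 0, 1) · [6] (1, 0, 3, 1, 0) · [7] (0, 1, 1, 1, 3) · [8] (1, 0, 3, 1, 0) · [9] (0, 1, 2, 0, 2) · [10] (0, 1, 1, 1, 3) · [11] (1, 0, 3, 0, 0) · [12] (1, 0, 3, 0, 0) · [13] (0, 1, 1, 1, 3) · [14] (0, 1, 2, 0, 2) · [15] (0, 1, 1, 1, 3) · [16] (1, 0, 3, 1, 0)

These 16 weights hit 5 W_7-dot-orbits; sizes (5, 3, 5, 1, 2):

[[1, 7, 10, 13, 15], [2, 11, 12], [3, 4, 6, 8, 16], [5], [9, 14]]


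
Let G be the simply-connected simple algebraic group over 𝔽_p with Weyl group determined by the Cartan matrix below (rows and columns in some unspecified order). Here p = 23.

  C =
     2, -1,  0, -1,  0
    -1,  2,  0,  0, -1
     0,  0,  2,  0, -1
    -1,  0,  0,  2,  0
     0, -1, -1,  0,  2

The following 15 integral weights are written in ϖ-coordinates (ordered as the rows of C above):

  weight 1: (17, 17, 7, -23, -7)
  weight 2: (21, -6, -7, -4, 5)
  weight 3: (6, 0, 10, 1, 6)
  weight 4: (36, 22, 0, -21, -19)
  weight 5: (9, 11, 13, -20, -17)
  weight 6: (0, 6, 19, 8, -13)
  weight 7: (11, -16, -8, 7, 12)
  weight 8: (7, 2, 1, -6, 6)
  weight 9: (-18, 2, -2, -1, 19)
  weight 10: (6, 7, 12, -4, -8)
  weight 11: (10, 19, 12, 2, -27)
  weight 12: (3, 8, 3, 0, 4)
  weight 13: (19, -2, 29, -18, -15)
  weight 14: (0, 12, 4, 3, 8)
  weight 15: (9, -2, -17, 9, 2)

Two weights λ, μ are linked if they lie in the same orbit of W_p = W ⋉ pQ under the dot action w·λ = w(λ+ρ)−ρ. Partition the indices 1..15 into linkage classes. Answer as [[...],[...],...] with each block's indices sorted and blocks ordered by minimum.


Dynkin diagram of C (from the 8 off-diagonal −1 entries): A_5.

Alcove-folded reps (p=23, 15 weights, presented ϖ-order):

  [1] (4, 1, 6, 3, 7);  [2] (14, 0, 1, 3, 5);  [3] (4, 1, 6, 3, 7);  [4] (14, 0, 1, 3, 5);  [5] (4, 9, 2, 6, 1);  [6] (4, 1, 6, 3, 7);  [7] (3, 3, 2, 5, 7);  [8] (3, 3, 2, 5, 7);  [9] (14, 0, 1, 3, 5);  [10] (4, 1, 6, 3, 7);  [11] (3, 3, 2, 5, 7);  [12] (4, 9, 4, 1, 5);  [13] (5, 2, 3, 7, 1);  [14] (4, 9, 4, 1, 5);  [15] (4, 9, 2, 6, 1)

Grouping the 15 weights by Ā_23-representative: 6 linkage classes.

[[1, 3, 6, 10], [2, 4, 9], [5, 15], [7, 8, 11], [12, 14], [13]]


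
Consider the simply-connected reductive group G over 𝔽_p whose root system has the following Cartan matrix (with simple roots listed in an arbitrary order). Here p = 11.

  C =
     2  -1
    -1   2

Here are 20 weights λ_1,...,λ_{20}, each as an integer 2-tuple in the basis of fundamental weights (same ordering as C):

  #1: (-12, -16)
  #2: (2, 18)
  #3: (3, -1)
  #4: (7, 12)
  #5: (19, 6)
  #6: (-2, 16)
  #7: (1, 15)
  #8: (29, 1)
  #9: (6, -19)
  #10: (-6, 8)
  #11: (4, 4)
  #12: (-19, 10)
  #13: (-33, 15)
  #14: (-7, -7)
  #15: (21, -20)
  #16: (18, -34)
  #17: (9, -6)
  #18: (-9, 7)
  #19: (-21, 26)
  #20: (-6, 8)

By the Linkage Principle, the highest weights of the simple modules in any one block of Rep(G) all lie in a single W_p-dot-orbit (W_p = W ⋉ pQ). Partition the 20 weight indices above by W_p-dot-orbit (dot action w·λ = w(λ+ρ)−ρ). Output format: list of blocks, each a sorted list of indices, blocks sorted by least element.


Cartan matrix: type A_2 (|W|=6); un-permuting the 2 rows.

Each λ_j+ρ reduced to Ā_11; 2-tuples below use C's row order:

    [1] (4, 0)
    [2] (8, 0)
    [3] (4, 0)
    [4] (2, 1)
    [5] (5, 4)
    [6] (5, 5)
    [7] (5, 4)
    [8] (2, 1)
    [9] (4, 0)
    [10] (5, 4)
    [11] (5, 5)
    [12] (4, 0)
    [13] (5, 5)
    [14] (5, 5)
    [15] (8, 0)
    [16] (3, 8)
    [17] (5, 5)
    [18] (8, 0)
    [19] (5, 4)
    [20] (5, 4)

The 20 indices split into 6 linkage classes (same alcove rep ⇔ same W_11-dot-orbit):

[[1, 3, 9, 12], [2, 15, 18], [4, 8], [5, 7, 10, 19, 20], [6, 11, 13, 14, 17], [16]]


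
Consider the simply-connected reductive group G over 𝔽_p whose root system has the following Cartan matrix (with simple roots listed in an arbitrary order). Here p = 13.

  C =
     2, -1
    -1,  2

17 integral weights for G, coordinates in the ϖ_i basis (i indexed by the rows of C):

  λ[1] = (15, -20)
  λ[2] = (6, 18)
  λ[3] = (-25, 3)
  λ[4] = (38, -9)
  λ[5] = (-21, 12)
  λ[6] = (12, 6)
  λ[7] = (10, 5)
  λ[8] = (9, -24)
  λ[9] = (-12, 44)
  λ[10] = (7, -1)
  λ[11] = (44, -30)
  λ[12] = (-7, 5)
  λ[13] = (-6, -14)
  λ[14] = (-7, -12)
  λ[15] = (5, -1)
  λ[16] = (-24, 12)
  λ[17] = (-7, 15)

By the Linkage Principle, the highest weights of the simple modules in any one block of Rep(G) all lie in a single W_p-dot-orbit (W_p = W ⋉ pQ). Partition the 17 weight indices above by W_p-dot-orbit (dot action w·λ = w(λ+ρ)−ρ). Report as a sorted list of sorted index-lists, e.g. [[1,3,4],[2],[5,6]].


C ↔ A_2 under row/col permutation; |W(A_2)| = 6.

Folding the 17 weights λ_j+ρ into Ā_13 (reps in the given 2-coord order):

    λ_1+ρ ↦ (3, 7)
    λ_2+ρ ↦ (6, 0)
    λ_3+ρ ↦ (7, 2)
    λ_4+ρ ↦ (8, 0)
    λ_5+ρ ↦ (6, 0)
    λ_6+ρ ↦ (6, 0)
    λ_7+ρ ↦ (7, 2)
    λ_8+ρ ↦ (3, 0)
    λ_9+ρ ↦ (6, 5)
    λ_10+ρ ↦ (8, 0)
    λ_11+ρ ↦ (3, 7)
    λ_12+ρ ↦ (6, 0)
    λ_13+ρ ↦ (8, 0)
    λ_14+ρ ↦ (7, 2)
    λ_15+ρ ↦ (6, 0)
    λ_16+ρ ↦ (3, 0)
    λ_17+ρ ↦ (3, 7)

6 distinct reps among the 17 weights ⇒ 6 W_13-linkage classes:

[[1, 11, 17], [2, 5, 6, 12, 15], [3, 7, 14], [4, 10, 13], [8, 16], [9]]


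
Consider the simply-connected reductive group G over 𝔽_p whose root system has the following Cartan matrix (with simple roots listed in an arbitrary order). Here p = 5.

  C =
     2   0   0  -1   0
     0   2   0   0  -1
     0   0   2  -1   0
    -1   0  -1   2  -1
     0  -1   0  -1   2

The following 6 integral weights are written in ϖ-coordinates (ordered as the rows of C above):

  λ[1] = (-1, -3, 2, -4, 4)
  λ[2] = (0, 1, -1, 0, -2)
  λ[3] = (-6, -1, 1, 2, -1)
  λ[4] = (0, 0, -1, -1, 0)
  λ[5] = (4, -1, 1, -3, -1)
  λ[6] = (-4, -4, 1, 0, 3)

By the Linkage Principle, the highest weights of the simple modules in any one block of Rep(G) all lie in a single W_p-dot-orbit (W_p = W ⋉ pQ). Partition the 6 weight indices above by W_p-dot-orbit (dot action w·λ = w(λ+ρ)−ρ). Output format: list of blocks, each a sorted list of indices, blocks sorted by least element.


Dynkin diagram of C (from the 8 off-diagonal −1 entries): D_5.

λ_j+ρ reflected into Ā_5 (⟨·,θ^∨⟩≤5); 5-tuples as given:

  1: (3, 2, 0, 0, 0)
  2: (1, 1, 0, 0, 1)
  3: (3, 2, 0, 0, 0)
  4: (1, 1, 0, 0, 1)
  5: (3, 2, 0, 0, 0)
  6: (1, 1, 0, 0, 1)

Grouping the 6 weights by Ā_5-representative: 2 linkage classes.

[[1, 3, 5], [2, 4, 6]]


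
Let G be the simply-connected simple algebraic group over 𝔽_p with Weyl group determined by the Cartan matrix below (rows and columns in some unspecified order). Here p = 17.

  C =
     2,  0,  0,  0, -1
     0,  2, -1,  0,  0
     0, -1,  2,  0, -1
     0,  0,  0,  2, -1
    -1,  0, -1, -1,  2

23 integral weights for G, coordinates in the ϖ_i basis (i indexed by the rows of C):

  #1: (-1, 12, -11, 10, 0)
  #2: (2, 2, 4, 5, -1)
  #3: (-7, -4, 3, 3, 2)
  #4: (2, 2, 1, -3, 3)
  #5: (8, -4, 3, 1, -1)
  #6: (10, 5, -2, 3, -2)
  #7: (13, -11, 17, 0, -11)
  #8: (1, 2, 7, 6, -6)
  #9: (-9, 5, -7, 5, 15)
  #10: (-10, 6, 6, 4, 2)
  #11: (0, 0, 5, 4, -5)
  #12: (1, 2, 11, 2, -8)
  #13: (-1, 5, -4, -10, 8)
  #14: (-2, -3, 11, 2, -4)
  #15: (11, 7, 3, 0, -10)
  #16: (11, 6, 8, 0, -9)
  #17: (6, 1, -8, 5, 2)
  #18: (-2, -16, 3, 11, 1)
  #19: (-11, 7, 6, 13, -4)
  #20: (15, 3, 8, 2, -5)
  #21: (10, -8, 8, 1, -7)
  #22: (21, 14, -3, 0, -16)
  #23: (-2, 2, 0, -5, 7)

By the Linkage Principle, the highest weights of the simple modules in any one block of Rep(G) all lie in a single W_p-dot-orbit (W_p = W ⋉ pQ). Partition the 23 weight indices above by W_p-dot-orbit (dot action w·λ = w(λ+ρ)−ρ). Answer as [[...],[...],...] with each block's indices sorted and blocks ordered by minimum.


D_5 Cartan matrix, 5 simple roots permuted; ρ=(1,1,1,1,1).

Each λ_j+ρ reduced to Ā_17; 5-tuples below use C's row order:

  λ_1+ρ ↦ (9, 3, 1, 2, 0) · λ_2+ρ ↦ (3, 3, 0, 6, 0) · λ_3+ρ ↦ (3, 1, 2, 1, 1) · λ_4+ρ ↦ (3, 3, 2, 2, 2) · λ_5+ρ ↦ (9, 3, 1, 2, 0) · λ_6+ρ ↦ (9, 3, 1, 2, 0) · λ_7+ρ ↦ (1, 3, 1, 4, 3) · λ_8+ρ ↦ (3, 3, 2, 2, 2) · λ_9+ρ ↦ (3, 2, 5, 1, 0) · λ_10+ρ ↦ (3, 2, 5, 1, 0) · λ_11+ρ ↦ (3, 1, 2, 1, 1) · λ_12+ρ ↦ (3, 3, 2, 2, 2) · λ_13+ρ ↦ (3, 3, 0, 6, 0) · λ_14+ρ ↦ (3, 2, 5, 1, 0) · λ_15+ρ ↦ (1, 3, 1, 4, 3) · λ_16+ρ ↦ (1, 3, 1, 4, 3) · λ_17+ρ ↦ (3, 3, 2, 2, 2) · λ_18+ρ ↦ (9, 3, 1, 2, 0) · λ_19+ρ ↦ (3, 1, 2, 1, 1) · λ_20+ρ ↦ (1, 3, 1, 4, 3) · λ_21+ρ ↦ (3, 3, 2, 2, 2) · λ_22+ρ ↦ (9, 3, 1, 2, 0) · λ_23+ρ ↦ (1, 3, 1, 4, 3)

The 23 indices split into 6 linkage classes (same alcove rep ⇔ same W_17-dot-orbit):

[[1, 5, 6, 18, 22], [2, 13], [3, 11, 19], [4, 8, 12, 17, 21], [7, 15, 16, 20, 23], [9, 10, 14]]


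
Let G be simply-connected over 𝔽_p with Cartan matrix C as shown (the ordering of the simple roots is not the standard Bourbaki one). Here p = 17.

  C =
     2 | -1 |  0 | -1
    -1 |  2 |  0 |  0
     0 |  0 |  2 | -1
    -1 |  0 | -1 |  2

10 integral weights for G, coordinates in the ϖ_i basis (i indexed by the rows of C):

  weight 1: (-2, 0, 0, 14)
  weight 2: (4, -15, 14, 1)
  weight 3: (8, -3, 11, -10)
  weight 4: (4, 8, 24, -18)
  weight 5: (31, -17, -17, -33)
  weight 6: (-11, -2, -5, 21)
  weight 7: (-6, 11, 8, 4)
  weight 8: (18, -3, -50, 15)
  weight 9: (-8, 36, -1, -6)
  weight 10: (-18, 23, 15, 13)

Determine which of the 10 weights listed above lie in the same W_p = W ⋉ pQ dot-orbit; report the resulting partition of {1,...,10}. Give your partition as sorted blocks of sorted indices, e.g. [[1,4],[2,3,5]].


Root system A_4: the 4×4 matrix C matches after relabeling.

Each λ_j+ρ reduced to Ā_17; 4-tuples below use C's row order:

  [1] (1, 0, 1, 14);  [2] (2, 0, 3, 7);  [3] (2, 0, 3, 7);  [4] (4, 5, 0, 5);  [5] (1, 0, 1, 14);  [6] (1, 5, 1, 6);  [7] (5, 3, 5, 0);  [8] (1, 0, 1, 14);  [9] (5, 3, 5, 0);  [10] (3, 10, 3, 1)

Partition of {1..10} into 6 W_17-dot-orbits:

[[1, 5, 8], [2, 3], [4], [6], [7, 9], [10]]


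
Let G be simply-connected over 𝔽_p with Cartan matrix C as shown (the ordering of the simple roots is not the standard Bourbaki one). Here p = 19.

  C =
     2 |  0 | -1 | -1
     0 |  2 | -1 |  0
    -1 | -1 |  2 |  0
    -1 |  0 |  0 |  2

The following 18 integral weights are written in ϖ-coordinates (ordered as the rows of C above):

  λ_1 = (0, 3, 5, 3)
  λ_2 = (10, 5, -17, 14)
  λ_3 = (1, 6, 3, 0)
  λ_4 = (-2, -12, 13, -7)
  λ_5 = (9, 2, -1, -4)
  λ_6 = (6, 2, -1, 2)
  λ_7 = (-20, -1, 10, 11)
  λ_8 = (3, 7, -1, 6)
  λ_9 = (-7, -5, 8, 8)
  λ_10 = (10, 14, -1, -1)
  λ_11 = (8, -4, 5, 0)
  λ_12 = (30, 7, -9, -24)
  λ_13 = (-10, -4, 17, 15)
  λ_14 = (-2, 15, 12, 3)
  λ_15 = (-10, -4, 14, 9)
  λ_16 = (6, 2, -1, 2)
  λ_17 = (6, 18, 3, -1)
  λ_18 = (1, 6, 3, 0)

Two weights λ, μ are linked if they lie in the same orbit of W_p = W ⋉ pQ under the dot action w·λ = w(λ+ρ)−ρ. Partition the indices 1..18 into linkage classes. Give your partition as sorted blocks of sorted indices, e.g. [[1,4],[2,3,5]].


Cartan matrix: type A_4 (|W|=120); un-permuting the 4 rows.

Alcove-folded reps (p=19, 18 weights, presented ϖ-order):

  [1] (1, 4, 6, 4);  [2] (5, 3, 1, 3);  [3] (2, 7, 4, 1);  [4] (2, 7, 4, 1);  [5] (7, 3, 0, 3);  [6] (7, 3, 0, 3);  [7] (4, 8, 0, 7);  [8] (4, 8, 0, 7);  [9] (5, 3, 1, 3);  [10] (4, 8, 0, 7);  [11] (9, 3, 3, 1);  [12] (4, 8, 0, 7);  [13] (9, 3, 3, 1);  [14] (9, 3, 3, 1);  [15] (9, 3, 3, 1);  [16] (7, 3, 0, 3);  [17] (4, 8, 0, 7);  [18] (2, 7, 4, 1)

Grouping the 18 weights by Ā_19-representative: 6 linkage classes.

[[1], [2, 9], [3, 4, 18], [5, 6, 16], [7, 8, 10, 12, 17], [11, 13, 14, 15]]


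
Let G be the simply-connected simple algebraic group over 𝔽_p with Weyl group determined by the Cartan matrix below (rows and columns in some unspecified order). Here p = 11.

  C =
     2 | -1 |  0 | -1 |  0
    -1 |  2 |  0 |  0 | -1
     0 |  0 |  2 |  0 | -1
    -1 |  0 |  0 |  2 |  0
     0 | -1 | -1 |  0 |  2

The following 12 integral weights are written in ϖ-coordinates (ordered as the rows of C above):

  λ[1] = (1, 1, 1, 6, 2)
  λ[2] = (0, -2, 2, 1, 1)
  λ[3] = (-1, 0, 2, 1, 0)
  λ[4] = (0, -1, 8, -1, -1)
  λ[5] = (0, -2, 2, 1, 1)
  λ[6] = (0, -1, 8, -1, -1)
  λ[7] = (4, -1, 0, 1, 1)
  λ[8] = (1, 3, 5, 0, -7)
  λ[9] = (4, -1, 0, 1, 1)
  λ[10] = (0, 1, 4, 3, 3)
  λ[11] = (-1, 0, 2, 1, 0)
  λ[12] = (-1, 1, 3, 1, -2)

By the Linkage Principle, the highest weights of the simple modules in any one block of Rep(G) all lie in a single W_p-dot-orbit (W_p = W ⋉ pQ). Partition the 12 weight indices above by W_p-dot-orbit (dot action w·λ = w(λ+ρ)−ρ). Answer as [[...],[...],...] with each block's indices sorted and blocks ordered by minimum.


A_5 Cartan matrix, 5 simple roots permuted; ρ=(1,1,1,1,1).

Alcove-folded reps (p=11, 12 weights, presented ϖ-order):

    λ_1 → (2, 2, 3, 2, 0)
    λ_2 → (0, 1, 3, 2, 1)
    λ_3 → (0, 1, 3, 2, 1)
    λ_4 → (1, 0, 9, 0, 0)
    λ_5 → (0, 1, 3, 2, 1)
    λ_6 → (1, 0, 9, 0, 0)
    λ_7 → (5, 0, 1, 2, 2)
    λ_8 → (0, 2, 0, 1, 4)
    λ_9 → (5, 0, 1, 2, 2)
    λ_10 → (0, 2, 0, 1, 4)
    λ_11 → (0, 1, 3, 2, 1)
    λ_12 → (0, 1, 3, 2, 1)

5 distinct reps among the 12 weights ⇒ 5 W_11-linkage classes:

[[1], [2, 3, 5, 11, 12], [4, 6], [7, 9], [8, 10]]


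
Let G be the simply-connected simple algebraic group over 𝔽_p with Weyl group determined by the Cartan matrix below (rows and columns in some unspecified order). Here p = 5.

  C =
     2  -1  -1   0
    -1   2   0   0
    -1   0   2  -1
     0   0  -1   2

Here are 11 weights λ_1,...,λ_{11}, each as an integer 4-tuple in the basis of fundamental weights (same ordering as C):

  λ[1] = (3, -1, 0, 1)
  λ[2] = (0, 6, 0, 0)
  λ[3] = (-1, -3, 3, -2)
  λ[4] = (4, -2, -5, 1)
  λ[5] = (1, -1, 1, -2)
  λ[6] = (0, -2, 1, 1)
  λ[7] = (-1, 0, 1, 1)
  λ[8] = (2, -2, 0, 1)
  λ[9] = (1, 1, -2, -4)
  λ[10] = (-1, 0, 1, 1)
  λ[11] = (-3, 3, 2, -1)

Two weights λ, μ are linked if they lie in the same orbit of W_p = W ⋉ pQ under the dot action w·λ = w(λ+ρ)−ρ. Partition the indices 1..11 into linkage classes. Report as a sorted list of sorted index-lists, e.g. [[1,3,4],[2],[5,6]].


A_4 Cartan matrix, 4 simple roots permuted; ρ=(1,1,1,1).

λ_j+ρ reflected into Ā_5 (⟨·,θ^∨⟩≤5); 4-tuples as given:

  1: (2, 2, 1, 0);  2: (2, 0, 1, 1);  3: (2, 0, 1, 1);  4: (0, 1, 2, 2);  5: (2, 0, 1, 1);  6: (0, 1, 2, 2);  7: (0, 1, 2, 2);  8: (2, 0, 1, 1);  9: (2, 0, 1, 1);  10: (0, 1, 2, 2);  11: (2, 2, 1, 0)

Grouping the 11 weights by Ā_5-representative: 3 linkage classes.

[[1, 11], [2, 3, 5, 8, 9], [4, 6, 7, 10]]


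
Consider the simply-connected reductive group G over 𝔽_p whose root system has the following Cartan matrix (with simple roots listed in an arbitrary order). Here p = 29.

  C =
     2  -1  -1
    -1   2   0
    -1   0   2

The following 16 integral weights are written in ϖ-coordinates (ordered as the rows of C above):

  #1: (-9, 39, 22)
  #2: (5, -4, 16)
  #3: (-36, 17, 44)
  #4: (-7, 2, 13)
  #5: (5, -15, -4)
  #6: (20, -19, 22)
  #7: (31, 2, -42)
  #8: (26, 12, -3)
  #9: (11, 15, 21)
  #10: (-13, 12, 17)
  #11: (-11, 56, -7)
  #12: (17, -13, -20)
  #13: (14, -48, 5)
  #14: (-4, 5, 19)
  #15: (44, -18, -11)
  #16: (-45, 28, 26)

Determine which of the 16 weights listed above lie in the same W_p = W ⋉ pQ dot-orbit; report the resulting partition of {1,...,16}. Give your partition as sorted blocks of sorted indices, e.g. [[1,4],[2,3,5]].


Cartan matrix: type A_3 (|W|=24); un-permuting the 3 rows.

Ā_29 reps of the 16 weights (A_3, coords as presented):

  [1] (3, 3, 8) · [2] (3, 3, 17) · [3] (12, 1, 6) · [4] (3, 3, 8) · [5] (3, 3, 8) · [6] (3, 3, 8) · [7] (3, 3, 17) · [8] (16, 2, 9) · [9] (7, 5, 1) · [10] (12, 1, 6) · [11] (12, 1, 6) · [12] (12, 1, 6) · [13] (3, 3, 8) · [14] (3, 3, 17) · [15] (12, 1, 6) · [16] (12, 0, 2)

The 16 indices split into 6 linkage classes (same alcove rep ⇔ same W_29-dot-orbit):

[[1, 4, 5, 6, 13], [2, 7, 14], [3, 10, 11, 12, 15], [8], [9], [16]]


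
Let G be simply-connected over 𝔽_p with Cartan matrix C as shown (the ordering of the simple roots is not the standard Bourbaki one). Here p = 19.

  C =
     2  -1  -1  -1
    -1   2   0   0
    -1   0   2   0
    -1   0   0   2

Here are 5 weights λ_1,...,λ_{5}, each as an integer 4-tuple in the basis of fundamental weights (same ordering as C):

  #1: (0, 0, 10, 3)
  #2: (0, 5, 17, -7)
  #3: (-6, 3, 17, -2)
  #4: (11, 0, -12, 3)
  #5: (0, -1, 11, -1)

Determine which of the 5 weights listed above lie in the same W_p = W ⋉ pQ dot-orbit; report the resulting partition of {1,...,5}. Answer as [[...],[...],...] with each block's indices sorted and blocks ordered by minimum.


Dynkin diagram of C (from the 6 off-diagonal −1 entries): D_4.

λ_j+ρ reflected into Ā_19 (⟨·,θ^∨⟩≤19); 4-tuples as given:

  λ_1 → (1, 1, 11, 4);  λ_2 → (1, 0, 12, 0);  λ_3 → (1, 1, 11, 4);  λ_4 → (1, 1, 11, 4);  λ_5 → (1, 0, 12, 0)

Partition of {1..5} into 2 W_19-dot-orbits:

[[1, 3, 4], [2, 5]]


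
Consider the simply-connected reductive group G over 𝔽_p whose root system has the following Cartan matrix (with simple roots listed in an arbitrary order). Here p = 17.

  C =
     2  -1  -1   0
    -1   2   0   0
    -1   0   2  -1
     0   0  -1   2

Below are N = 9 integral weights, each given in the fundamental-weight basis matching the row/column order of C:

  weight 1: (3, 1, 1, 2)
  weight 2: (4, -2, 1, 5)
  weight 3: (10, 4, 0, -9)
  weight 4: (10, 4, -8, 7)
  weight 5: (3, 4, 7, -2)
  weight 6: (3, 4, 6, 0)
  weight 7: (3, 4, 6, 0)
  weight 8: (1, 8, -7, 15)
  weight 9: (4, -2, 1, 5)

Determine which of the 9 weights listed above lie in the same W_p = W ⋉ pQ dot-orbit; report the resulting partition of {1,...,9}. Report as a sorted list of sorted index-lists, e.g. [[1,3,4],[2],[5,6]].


A_4 Cartan matrix, 4 simple roots permuted; ρ=(1,1,1,1).

Each λ_j+ρ reduced to Ā_17; 4-tuples below use C's row order:

  λ_1 → (4, 2, 2, 3);  λ_2 → (4, 1, 2, 6);  λ_3 → (4, 5, 7, 1);  λ_4 → (4, 5, 7, 1);  λ_5 → (4, 5, 7, 1);  λ_6 → (4, 5, 7, 1);  λ_7 → (4, 5, 7, 1);  λ_8 → (4, 1, 2, 6);  λ_9 → (4, 1, 2, 6)

3 distinct reps among the 9 weights ⇒ 3 W_17-linkage classes:

[[1], [2, 8, 9], [3, 4, 5, 6, 7]]


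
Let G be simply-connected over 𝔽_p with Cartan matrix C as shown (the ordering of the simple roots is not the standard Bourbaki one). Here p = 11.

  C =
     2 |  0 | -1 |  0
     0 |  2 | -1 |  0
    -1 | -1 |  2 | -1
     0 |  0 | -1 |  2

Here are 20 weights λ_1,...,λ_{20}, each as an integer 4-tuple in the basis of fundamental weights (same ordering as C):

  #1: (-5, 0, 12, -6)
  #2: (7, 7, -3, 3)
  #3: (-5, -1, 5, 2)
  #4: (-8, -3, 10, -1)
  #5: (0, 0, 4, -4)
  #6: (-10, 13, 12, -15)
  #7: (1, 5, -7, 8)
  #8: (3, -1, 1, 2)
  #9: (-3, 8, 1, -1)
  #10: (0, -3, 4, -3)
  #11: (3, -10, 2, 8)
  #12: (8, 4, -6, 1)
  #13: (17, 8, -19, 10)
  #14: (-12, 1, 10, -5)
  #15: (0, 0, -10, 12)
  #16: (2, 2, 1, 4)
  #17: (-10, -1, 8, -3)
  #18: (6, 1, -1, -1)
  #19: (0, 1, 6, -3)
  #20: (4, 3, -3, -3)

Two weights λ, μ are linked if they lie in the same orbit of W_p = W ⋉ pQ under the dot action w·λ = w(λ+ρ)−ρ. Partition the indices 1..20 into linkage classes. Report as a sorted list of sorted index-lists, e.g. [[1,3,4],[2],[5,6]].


D_4 Cartan matrix, 4 simple roots permuted; ρ=(1,1,1,1).

Each λ_j+ρ reduced to Ā_11; 4-tuples below use C's row order:

  [1] (1, 2, 1, 2)
  [2] (1, 1, 2, 3)
  [3] (4, 0, 2, 3)
  [4] (7, 2, 0, 0)
  [5] (1, 1, 2, 3)
  [6] (1, 2, 1, 2)
  [7] (4, 0, 2, 3)
  [8] (4, 0, 2, 3)
  [9] (2, 9, 0, 0)
  [10] (1, 2, 1, 2)
  [11] (1, 2, 1, 2)
  [12] (4, 0, 2, 3)
  [13] (7, 2, 0, 0)
  [14] (7, 2, 0, 0)
  [15] (1, 1, 2, 3)
  [16] (1, 1, 2, 3)
  [17] (7, 2, 0, 0)
  [18] (7, 2, 0, 0)
  [19] (1, 2, 1, 2)
  [20] (1, 0, 2, 2)

6 distinct reps among the 20 weights ⇒ 6 W_11-linkage classes:

[[1, 6, 10, 11, 19], [2, 5, 15, 16], [3, 7, 8, 12], [4, 13, 14, 17, 18], [9], [20]]


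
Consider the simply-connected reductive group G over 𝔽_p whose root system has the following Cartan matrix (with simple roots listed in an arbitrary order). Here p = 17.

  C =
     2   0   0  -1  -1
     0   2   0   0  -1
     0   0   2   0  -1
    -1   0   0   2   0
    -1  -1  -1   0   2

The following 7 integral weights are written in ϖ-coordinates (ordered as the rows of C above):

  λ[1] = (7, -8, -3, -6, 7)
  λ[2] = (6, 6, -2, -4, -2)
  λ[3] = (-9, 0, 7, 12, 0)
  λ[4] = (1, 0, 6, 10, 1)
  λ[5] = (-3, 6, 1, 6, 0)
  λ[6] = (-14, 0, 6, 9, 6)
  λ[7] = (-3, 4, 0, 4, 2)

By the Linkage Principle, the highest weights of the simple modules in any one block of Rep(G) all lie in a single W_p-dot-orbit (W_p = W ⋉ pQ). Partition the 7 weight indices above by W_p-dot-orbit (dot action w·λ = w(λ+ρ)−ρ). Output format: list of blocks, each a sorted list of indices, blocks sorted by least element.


Root system D_5: the 5×5 matrix C matches after relabeling.

Folding the 7 weights λ_j+ρ into Ā_17 (reps in the given 5-coord order):

  1: (1, 6, 1, 5, 1)
  2: (2, 5, 1, 3, 1)
  3: (1, 6, 1, 5, 1)
  4: (2, 5, 1, 3, 1)
  5: (1, 6, 1, 5, 1)
  6: (2, 5, 1, 3, 1)
  7: (2, 5, 1, 3, 1)

2 distinct reps among the 7 weights ⇒ 2 W_17-linkage classes:

[[1, 3, 5], [2, 4, 6, 7]]


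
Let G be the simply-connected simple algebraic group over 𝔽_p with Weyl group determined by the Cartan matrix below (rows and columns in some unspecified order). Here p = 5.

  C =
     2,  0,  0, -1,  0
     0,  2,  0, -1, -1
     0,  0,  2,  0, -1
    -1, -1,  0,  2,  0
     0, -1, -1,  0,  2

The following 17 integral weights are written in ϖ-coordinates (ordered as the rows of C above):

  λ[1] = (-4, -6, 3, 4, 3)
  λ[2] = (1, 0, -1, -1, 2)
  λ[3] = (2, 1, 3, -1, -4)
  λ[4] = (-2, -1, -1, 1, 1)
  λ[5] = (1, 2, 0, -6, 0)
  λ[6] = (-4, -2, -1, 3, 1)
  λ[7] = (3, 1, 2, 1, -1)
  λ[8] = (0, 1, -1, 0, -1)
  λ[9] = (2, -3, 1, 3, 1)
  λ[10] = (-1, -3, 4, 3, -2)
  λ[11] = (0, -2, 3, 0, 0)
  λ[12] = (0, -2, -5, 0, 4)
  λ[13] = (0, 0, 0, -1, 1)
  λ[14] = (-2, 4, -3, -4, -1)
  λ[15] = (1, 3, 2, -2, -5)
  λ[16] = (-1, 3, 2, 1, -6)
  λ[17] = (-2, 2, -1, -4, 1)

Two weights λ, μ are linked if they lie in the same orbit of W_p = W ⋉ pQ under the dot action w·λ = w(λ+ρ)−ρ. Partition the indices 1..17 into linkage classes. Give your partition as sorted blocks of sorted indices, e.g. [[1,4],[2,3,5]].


Cartan matrix: type A_5 (|W|=720); un-permuting the 5 rows.

Folding the 17 weights λ_j+ρ into Ā_5 (reps in the given 5-coord order):

    1: (3, 1, 0, 0, 1)
    2: (1, 1, 1, 0, 2)
    3: (1, 0, 0, 1, 2)
    4: (1, 0, 0, 1, 2)
    5: (3, 1, 0, 0, 1)
    6: (3, 1, 0, 0, 1)
    7: (1, 0, 0, 1, 2)
    8: (1, 2, 0, 1, 0)
    9: (1, 0, 0, 1, 2)
    10: (1, 1, 1, 0, 2)
    11: (0, 1, 3, 0, 0)
    12: (0, 1, 3, 0, 0)
    13: (1, 1, 1, 0, 2)
    14: (3, 1, 0, 0, 1)
    15: (1, 1, 1, 0, 2)
    16: (1, 1, 1, 0, 2)
    17: (3, 1, 0, 0, 1)

5 distinct reps among the 17 weights ⇒ 5 W_5-linkage classes:

[[1, 5, 6, 14, 17], [2, 10, 13, 15, 16], [3, 4, 7, 9], [8], [11, 12]]


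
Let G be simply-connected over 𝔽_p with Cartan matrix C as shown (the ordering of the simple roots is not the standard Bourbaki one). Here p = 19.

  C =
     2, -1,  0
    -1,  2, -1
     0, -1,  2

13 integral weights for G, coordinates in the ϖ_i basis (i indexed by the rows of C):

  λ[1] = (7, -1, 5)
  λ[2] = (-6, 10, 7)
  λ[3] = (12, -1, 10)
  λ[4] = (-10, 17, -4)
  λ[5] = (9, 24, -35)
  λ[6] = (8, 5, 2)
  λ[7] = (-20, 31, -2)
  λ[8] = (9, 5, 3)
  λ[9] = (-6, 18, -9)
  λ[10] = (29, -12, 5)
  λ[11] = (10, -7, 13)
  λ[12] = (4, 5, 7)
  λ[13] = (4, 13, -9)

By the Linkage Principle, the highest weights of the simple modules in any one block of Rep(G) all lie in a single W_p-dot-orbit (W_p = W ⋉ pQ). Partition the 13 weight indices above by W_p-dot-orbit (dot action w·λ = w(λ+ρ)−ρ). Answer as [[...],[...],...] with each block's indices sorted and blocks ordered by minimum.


Type A_3, rank 3, |W|=24; reorder rows/cols to standard.

W_19-reps of the 13 weights in Ā_19 (same 3-coord order as C):

  λ_1 → (8, 0, 6) · λ_2 → (5, 6, 8) · λ_3 → (8, 0, 6) · λ_4 → (9, 6, 3) · λ_5 → (9, 6, 3) · λ_6 → (9, 6, 3) · λ_7 → (6, 0, 12) · λ_8 → (9, 6, 3) · λ_9 → (5, 6, 8) · λ_10 → (8, 0, 6) · λ_11 → (5, 6, 8) · λ_12 → (5, 6, 8) · λ_13 → (5, 6, 8)

Grouping the 13 weights by Ā_19-representative: 4 linkage classes.

[[1, 3, 10], [2, 9, 11, 12, 13], [4, 5, 6, 8], [7]]


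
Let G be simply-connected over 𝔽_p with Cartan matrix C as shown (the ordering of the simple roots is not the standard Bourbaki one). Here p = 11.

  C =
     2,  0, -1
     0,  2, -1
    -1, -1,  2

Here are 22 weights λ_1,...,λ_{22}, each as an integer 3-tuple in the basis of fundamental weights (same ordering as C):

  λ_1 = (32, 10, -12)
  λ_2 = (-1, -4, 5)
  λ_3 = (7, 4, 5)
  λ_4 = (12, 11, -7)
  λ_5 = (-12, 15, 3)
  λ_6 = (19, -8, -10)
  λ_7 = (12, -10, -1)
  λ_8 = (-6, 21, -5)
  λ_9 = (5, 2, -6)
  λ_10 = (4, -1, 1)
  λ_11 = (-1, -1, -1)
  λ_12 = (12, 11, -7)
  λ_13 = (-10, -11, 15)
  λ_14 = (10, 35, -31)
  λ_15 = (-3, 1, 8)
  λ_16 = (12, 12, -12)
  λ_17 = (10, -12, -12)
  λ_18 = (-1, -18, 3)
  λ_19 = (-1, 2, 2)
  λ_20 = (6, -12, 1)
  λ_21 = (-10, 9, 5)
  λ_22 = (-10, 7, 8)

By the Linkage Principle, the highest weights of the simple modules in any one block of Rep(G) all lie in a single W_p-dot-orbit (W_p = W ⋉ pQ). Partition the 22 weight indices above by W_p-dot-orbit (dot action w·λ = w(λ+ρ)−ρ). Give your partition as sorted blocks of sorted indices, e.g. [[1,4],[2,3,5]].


Root system A_3: the 3×3 matrix C matches after relabeling.

Each λ_j+ρ reduced to Ā_11; 3-tuples below use C's row order:

  1: (0, 0, 0) · 2: (0, 3, 3) · 3: (0, 3, 3) · 4: (1, 2, 3) · 5: (5, 0, 2) · 6: (5, 0, 2) · 7: (2, 2, 7) · 8: (5, 0, 2) · 9: (1, 2, 3) · 10: (5, 0, 2) · 11: (0, 0, 0) · 12: (1, 2, 3) · 13: (1, 2, 3) · 14: (0, 3, 3) · 15: (2, 2, 7) · 16: (2, 2, 7) · 17: (0, 0, 0) · 18: (5, 0, 2) · 19: (0, 3, 3) · 20: (2, 2, 7) · 21: (1, 2, 3) · 22: (3, 2, 0)

The 22 indices split into 6 linkage classes (same alcove rep ⇔ same W_11-dot-orbit):

[[1, 11, 17], [2, 3, 14, 19], [4, 9, 12, 13, 21], [5, 6, 8, 10, 18], [7, 15, 16, 20], [22]]


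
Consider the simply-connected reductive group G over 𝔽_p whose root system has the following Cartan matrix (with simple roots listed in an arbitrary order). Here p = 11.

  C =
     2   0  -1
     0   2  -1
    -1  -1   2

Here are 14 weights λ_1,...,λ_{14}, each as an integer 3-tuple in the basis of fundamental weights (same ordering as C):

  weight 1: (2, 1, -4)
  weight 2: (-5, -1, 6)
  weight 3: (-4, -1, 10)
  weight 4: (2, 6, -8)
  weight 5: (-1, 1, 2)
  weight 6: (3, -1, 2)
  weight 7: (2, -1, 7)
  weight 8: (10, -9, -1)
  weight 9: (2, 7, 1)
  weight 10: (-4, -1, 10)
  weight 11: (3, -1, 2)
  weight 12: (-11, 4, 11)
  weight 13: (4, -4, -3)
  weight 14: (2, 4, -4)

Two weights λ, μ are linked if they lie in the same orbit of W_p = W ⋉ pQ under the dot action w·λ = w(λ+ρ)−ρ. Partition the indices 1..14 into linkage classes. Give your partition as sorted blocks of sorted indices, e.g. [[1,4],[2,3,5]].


C ↔ A_3 under row/col permutation; |W(A_3)| = 24.

W_11-reps of the 14 weights in Ā_11 (same 3-coord order as C):

  [1] (0, 1, 2);  [2] (4, 0, 3);  [3] (3, 0, 8);  [4] (4, 0, 3);  [5] (0, 2, 3);  [6] (4, 0, 3);  [7] (3, 0, 8);  [8] (3, 0, 8);  [9] (1, 6, 2);  [10] (3, 0, 8);  [11] (4, 0, 3);  [12] (4, 1, 1);  [13] (0, 2, 3);  [14] (0, 2, 3)

Linkage partition of the 14 weights (6 classes, p=11):

[[1], [2, 4, 6, 11], [3, 7, 8, 10], [5, 13, 14], [9], [12]]


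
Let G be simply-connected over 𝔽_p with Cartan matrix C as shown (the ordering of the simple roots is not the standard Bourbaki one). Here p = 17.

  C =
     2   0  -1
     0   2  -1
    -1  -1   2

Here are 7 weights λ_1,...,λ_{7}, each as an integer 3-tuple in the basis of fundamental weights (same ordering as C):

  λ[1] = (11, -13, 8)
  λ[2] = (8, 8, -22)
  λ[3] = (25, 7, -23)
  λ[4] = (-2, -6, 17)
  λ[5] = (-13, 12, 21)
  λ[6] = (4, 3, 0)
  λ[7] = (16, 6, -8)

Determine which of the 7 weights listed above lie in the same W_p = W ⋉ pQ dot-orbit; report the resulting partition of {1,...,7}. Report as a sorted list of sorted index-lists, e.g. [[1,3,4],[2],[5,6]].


Cartan matrix: type A_3 (|W|=24); un-permuting the 3 rows.

Each λ_j+ρ reduced to Ā_17; 3-tuples below use C's row order:

    1: (5, 5, 3)
    2: (5, 5, 3)
    3: (5, 5, 3)
    4: (0, 4, 12)
    5: (5, 4, 1)
    6: (5, 4, 1)
    7: (10, 0, 7)

4 distinct reps among the 7 weights ⇒ 4 W_17-linkage classes:

[[1, 2, 3], [4], [5, 6], [7]]
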